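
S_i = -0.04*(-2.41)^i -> [-0.04, 0.1, -0.23, 0.56, -1.35]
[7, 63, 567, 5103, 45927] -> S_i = 7*9^i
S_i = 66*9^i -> [66, 594, 5346, 48114, 433026]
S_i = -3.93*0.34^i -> [-3.93, -1.34, -0.45, -0.15, -0.05]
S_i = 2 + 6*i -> [2, 8, 14, 20, 26]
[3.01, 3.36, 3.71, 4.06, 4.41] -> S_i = 3.01 + 0.35*i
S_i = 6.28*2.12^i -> [6.28, 13.31, 28.22, 59.84, 126.85]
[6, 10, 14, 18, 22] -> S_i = 6 + 4*i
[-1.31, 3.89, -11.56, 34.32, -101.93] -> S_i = -1.31*(-2.97)^i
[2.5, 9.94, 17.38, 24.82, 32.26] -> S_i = 2.50 + 7.44*i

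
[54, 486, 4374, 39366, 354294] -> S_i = 54*9^i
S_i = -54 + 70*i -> [-54, 16, 86, 156, 226]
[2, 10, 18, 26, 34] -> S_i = 2 + 8*i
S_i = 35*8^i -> [35, 280, 2240, 17920, 143360]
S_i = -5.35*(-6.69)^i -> [-5.35, 35.79, -239.45, 1601.89, -10716.63]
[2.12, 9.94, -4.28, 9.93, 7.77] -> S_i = Random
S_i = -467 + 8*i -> [-467, -459, -451, -443, -435]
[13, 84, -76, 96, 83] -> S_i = Random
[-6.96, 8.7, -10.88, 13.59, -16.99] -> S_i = -6.96*(-1.25)^i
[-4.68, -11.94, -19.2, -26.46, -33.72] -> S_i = -4.68 + -7.26*i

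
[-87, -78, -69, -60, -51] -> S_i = -87 + 9*i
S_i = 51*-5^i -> [51, -255, 1275, -6375, 31875]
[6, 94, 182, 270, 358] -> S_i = 6 + 88*i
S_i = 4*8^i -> [4, 32, 256, 2048, 16384]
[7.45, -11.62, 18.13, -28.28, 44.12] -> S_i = 7.45*(-1.56)^i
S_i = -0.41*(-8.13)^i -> [-0.41, 3.33, -27.1, 220.32, -1791.21]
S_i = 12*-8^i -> [12, -96, 768, -6144, 49152]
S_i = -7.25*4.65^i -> [-7.25, -33.71, -156.76, -728.95, -3389.61]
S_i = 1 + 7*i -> [1, 8, 15, 22, 29]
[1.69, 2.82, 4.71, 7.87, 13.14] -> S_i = 1.69*1.67^i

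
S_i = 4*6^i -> [4, 24, 144, 864, 5184]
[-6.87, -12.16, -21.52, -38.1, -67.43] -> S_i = -6.87*1.77^i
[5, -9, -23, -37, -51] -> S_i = 5 + -14*i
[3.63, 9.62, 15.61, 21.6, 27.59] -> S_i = 3.63 + 5.99*i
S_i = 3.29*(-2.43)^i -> [3.29, -7.99, 19.43, -47.21, 114.72]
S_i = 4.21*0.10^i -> [4.21, 0.42, 0.04, 0.0, 0.0]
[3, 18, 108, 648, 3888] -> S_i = 3*6^i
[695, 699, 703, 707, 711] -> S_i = 695 + 4*i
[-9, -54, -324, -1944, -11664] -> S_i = -9*6^i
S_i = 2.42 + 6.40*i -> [2.42, 8.82, 15.22, 21.62, 28.02]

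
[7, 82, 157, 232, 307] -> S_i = 7 + 75*i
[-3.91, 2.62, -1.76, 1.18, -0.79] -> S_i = -3.91*(-0.67)^i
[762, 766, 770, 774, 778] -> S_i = 762 + 4*i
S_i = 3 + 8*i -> [3, 11, 19, 27, 35]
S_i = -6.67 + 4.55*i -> [-6.67, -2.12, 2.43, 6.98, 11.53]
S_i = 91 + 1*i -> [91, 92, 93, 94, 95]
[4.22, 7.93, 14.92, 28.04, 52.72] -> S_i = 4.22*1.88^i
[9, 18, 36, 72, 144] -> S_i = 9*2^i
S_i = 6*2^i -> [6, 12, 24, 48, 96]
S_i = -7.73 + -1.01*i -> [-7.73, -8.74, -9.75, -10.76, -11.77]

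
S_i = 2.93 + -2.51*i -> [2.93, 0.42, -2.09, -4.6, -7.11]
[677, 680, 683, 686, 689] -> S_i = 677 + 3*i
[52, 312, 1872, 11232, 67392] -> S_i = 52*6^i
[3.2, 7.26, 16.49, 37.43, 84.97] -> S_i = 3.20*2.27^i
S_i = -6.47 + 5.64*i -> [-6.47, -0.83, 4.81, 10.45, 16.09]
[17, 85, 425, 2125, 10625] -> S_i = 17*5^i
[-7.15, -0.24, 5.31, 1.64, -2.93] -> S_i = Random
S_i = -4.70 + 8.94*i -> [-4.7, 4.24, 13.18, 22.12, 31.06]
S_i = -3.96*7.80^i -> [-3.96, -30.89, -240.93, -1879.23, -14657.96]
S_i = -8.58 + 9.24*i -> [-8.58, 0.66, 9.9, 19.14, 28.38]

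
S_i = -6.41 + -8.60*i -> [-6.41, -15.01, -23.61, -32.21, -40.81]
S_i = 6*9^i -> [6, 54, 486, 4374, 39366]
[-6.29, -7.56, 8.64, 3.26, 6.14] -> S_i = Random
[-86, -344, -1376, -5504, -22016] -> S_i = -86*4^i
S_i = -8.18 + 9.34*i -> [-8.18, 1.16, 10.5, 19.84, 29.18]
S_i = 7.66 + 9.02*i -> [7.66, 16.68, 25.7, 34.72, 43.74]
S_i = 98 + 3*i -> [98, 101, 104, 107, 110]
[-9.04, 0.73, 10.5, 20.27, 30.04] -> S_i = -9.04 + 9.77*i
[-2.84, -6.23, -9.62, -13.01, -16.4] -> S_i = -2.84 + -3.39*i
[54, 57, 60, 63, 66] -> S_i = 54 + 3*i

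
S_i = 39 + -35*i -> [39, 4, -31, -66, -101]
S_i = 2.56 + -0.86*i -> [2.56, 1.7, 0.84, -0.02, -0.88]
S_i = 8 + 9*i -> [8, 17, 26, 35, 44]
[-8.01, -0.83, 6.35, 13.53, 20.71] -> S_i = -8.01 + 7.18*i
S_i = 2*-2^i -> [2, -4, 8, -16, 32]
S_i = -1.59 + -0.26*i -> [-1.59, -1.85, -2.11, -2.37, -2.63]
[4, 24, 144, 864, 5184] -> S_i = 4*6^i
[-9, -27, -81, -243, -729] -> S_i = -9*3^i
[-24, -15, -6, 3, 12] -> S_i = -24 + 9*i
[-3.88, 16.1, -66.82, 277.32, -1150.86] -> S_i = -3.88*(-4.15)^i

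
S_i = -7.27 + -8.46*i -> [-7.27, -15.73, -24.19, -32.65, -41.11]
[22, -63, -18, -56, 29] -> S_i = Random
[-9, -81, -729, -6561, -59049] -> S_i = -9*9^i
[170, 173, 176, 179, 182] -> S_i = 170 + 3*i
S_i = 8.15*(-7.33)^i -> [8.15, -59.74, 437.89, -3209.74, 23527.38]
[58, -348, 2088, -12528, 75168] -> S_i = 58*-6^i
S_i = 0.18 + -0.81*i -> [0.18, -0.63, -1.44, -2.25, -3.06]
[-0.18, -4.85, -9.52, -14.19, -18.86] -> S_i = -0.18 + -4.67*i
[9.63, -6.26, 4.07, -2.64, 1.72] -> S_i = 9.63*(-0.65)^i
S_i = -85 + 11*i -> [-85, -74, -63, -52, -41]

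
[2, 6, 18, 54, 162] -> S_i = 2*3^i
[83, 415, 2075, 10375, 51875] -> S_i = 83*5^i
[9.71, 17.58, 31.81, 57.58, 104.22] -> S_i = 9.71*1.81^i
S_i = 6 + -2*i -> [6, 4, 2, 0, -2]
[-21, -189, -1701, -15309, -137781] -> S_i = -21*9^i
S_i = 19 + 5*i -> [19, 24, 29, 34, 39]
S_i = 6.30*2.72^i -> [6.3, 17.14, 46.61, 126.78, 344.84]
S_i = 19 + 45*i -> [19, 64, 109, 154, 199]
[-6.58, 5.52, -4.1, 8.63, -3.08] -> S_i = Random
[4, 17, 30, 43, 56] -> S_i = 4 + 13*i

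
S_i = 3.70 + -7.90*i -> [3.7, -4.2, -12.1, -20.0, -27.9]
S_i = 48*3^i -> [48, 144, 432, 1296, 3888]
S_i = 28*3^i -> [28, 84, 252, 756, 2268]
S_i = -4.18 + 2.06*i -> [-4.18, -2.12, -0.06, 2.0, 4.06]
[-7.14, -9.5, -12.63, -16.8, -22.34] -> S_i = -7.14*1.33^i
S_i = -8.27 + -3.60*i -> [-8.27, -11.87, -15.47, -19.07, -22.67]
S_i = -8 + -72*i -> [-8, -80, -152, -224, -296]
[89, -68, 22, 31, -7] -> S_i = Random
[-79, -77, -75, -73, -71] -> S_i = -79 + 2*i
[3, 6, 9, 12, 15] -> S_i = 3 + 3*i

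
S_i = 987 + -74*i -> [987, 913, 839, 765, 691]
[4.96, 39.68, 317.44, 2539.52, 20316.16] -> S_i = 4.96*8.00^i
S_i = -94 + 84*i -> [-94, -10, 74, 158, 242]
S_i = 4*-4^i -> [4, -16, 64, -256, 1024]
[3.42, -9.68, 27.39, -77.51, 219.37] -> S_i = 3.42*(-2.83)^i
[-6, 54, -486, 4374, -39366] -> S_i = -6*-9^i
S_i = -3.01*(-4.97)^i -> [-3.01, 14.96, -74.35, 369.52, -1836.5]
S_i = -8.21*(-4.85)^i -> [-8.21, 39.82, -193.12, 936.63, -4542.66]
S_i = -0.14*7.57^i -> [-0.14, -1.06, -8.02, -60.73, -459.74]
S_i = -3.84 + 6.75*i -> [-3.84, 2.91, 9.66, 16.41, 23.16]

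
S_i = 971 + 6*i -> [971, 977, 983, 989, 995]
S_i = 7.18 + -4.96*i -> [7.18, 2.22, -2.74, -7.7, -12.66]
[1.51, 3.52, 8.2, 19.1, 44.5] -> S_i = 1.51*2.33^i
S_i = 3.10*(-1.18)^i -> [3.1, -3.66, 4.32, -5.09, 6.01]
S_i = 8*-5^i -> [8, -40, 200, -1000, 5000]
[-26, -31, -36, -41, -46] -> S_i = -26 + -5*i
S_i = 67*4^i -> [67, 268, 1072, 4288, 17152]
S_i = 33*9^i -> [33, 297, 2673, 24057, 216513]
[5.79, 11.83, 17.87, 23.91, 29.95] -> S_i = 5.79 + 6.04*i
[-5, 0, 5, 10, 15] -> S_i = -5 + 5*i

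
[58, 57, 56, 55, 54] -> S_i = 58 + -1*i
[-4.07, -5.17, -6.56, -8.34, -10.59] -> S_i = -4.07*1.27^i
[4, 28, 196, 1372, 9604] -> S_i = 4*7^i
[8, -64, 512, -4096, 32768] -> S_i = 8*-8^i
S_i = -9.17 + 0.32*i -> [-9.17, -8.85, -8.53, -8.21, -7.89]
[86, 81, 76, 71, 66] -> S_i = 86 + -5*i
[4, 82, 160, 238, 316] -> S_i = 4 + 78*i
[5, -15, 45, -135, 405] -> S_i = 5*-3^i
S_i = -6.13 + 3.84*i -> [-6.13, -2.29, 1.55, 5.39, 9.23]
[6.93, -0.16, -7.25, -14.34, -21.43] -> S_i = 6.93 + -7.09*i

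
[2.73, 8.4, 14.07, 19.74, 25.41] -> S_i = 2.73 + 5.67*i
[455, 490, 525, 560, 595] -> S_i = 455 + 35*i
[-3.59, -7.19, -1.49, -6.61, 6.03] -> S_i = Random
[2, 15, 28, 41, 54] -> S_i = 2 + 13*i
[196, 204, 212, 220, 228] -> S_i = 196 + 8*i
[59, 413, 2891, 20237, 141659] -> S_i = 59*7^i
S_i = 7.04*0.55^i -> [7.04, 3.87, 2.13, 1.17, 0.64]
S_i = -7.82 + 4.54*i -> [-7.82, -3.28, 1.26, 5.8, 10.34]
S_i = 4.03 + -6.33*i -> [4.03, -2.3, -8.63, -14.96, -21.29]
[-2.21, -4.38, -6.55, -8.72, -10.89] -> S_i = -2.21 + -2.17*i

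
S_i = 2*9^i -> [2, 18, 162, 1458, 13122]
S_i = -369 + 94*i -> [-369, -275, -181, -87, 7]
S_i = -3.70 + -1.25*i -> [-3.7, -4.95, -6.2, -7.45, -8.7]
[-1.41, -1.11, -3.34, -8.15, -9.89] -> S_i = Random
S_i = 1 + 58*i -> [1, 59, 117, 175, 233]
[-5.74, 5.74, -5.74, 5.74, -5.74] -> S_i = -5.74*(-1.00)^i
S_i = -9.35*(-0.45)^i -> [-9.35, 4.21, -1.89, 0.85, -0.38]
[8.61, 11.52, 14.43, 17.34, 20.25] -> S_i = 8.61 + 2.91*i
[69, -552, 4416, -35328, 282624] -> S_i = 69*-8^i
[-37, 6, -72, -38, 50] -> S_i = Random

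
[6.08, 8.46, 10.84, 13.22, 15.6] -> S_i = 6.08 + 2.38*i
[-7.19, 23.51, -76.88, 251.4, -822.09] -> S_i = -7.19*(-3.27)^i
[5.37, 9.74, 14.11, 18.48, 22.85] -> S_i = 5.37 + 4.37*i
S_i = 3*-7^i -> [3, -21, 147, -1029, 7203]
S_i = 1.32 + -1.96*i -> [1.32, -0.64, -2.6, -4.56, -6.52]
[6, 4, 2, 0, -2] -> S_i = 6 + -2*i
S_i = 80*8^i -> [80, 640, 5120, 40960, 327680]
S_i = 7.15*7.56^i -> [7.15, 54.05, 408.65, 3089.38, 23355.72]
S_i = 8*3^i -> [8, 24, 72, 216, 648]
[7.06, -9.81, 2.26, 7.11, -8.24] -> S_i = Random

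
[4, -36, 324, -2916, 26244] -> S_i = 4*-9^i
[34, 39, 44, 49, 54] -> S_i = 34 + 5*i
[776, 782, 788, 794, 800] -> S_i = 776 + 6*i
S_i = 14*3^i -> [14, 42, 126, 378, 1134]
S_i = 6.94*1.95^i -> [6.94, 13.53, 26.39, 51.46, 100.35]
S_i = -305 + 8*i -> [-305, -297, -289, -281, -273]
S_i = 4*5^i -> [4, 20, 100, 500, 2500]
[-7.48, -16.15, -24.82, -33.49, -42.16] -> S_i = -7.48 + -8.67*i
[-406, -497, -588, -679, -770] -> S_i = -406 + -91*i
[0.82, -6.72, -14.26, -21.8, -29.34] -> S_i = 0.82 + -7.54*i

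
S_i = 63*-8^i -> [63, -504, 4032, -32256, 258048]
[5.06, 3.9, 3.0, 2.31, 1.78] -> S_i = 5.06*0.77^i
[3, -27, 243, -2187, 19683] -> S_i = 3*-9^i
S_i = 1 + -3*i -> [1, -2, -5, -8, -11]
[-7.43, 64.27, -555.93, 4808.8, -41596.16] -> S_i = -7.43*(-8.65)^i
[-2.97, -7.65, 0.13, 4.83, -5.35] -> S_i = Random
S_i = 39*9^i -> [39, 351, 3159, 28431, 255879]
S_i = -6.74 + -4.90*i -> [-6.74, -11.64, -16.54, -21.44, -26.34]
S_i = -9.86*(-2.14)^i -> [-9.86, 21.1, -45.15, 96.63, -206.79]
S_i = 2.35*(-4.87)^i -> [2.35, -11.44, 55.73, -271.43, 1321.85]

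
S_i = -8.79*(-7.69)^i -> [-8.79, 67.6, -519.81, 3997.31, -30739.32]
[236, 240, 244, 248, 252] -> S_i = 236 + 4*i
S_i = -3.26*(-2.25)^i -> [-3.26, 7.33, -16.5, 37.13, -83.55]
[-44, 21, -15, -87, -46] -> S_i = Random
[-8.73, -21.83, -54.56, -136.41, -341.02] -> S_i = -8.73*2.50^i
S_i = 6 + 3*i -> [6, 9, 12, 15, 18]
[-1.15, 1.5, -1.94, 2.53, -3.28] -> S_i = -1.15*(-1.30)^i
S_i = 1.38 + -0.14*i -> [1.38, 1.24, 1.1, 0.96, 0.82]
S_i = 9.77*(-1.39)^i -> [9.77, -13.58, 18.88, -26.24, 36.47]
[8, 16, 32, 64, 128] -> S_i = 8*2^i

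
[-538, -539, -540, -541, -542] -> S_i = -538 + -1*i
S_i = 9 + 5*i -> [9, 14, 19, 24, 29]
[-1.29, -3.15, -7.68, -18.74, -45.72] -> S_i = -1.29*2.44^i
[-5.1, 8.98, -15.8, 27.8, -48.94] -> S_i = -5.10*(-1.76)^i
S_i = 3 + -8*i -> [3, -5, -13, -21, -29]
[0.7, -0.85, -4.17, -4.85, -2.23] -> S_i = Random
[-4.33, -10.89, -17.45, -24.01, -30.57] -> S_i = -4.33 + -6.56*i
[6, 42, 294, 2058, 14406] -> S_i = 6*7^i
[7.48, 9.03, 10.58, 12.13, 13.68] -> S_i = 7.48 + 1.55*i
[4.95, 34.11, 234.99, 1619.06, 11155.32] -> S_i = 4.95*6.89^i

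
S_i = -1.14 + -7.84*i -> [-1.14, -8.98, -16.82, -24.66, -32.5]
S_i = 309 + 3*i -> [309, 312, 315, 318, 321]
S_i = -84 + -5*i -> [-84, -89, -94, -99, -104]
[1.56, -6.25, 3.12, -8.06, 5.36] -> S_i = Random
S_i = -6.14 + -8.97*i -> [-6.14, -15.11, -24.08, -33.05, -42.02]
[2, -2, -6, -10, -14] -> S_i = 2 + -4*i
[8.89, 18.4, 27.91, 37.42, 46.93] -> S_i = 8.89 + 9.51*i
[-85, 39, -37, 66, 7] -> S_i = Random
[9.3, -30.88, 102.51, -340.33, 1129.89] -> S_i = 9.30*(-3.32)^i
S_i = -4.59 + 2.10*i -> [-4.59, -2.49, -0.39, 1.71, 3.81]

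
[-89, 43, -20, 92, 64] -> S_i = Random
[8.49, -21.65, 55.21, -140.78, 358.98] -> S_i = 8.49*(-2.55)^i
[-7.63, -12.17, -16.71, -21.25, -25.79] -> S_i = -7.63 + -4.54*i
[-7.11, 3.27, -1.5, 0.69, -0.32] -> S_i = -7.11*(-0.46)^i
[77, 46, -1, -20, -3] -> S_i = Random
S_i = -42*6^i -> [-42, -252, -1512, -9072, -54432]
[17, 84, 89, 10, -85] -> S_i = Random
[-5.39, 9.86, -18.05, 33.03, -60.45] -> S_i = -5.39*(-1.83)^i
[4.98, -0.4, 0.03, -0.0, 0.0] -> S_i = 4.98*(-0.08)^i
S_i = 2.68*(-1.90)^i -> [2.68, -5.09, 9.67, -18.38, 34.93]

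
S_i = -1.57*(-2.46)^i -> [-1.57, 3.86, -9.5, 23.37, -57.5]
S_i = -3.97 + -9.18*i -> [-3.97, -13.15, -22.33, -31.51, -40.69]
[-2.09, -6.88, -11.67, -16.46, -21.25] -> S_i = -2.09 + -4.79*i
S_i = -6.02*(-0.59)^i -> [-6.02, 3.55, -2.1, 1.24, -0.73]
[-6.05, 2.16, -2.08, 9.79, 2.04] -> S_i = Random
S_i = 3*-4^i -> [3, -12, 48, -192, 768]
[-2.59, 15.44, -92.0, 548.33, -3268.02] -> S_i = -2.59*(-5.96)^i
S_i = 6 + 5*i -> [6, 11, 16, 21, 26]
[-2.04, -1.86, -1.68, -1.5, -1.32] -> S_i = -2.04 + 0.18*i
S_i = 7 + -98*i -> [7, -91, -189, -287, -385]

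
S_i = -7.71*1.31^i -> [-7.71, -10.1, -13.23, -17.33, -22.71]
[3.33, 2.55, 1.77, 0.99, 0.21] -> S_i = 3.33 + -0.78*i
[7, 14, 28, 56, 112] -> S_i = 7*2^i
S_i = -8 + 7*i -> [-8, -1, 6, 13, 20]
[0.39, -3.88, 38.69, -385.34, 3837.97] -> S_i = 0.39*(-9.96)^i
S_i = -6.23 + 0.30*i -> [-6.23, -5.93, -5.63, -5.33, -5.03]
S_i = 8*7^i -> [8, 56, 392, 2744, 19208]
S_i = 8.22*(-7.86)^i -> [8.22, -64.61, 507.83, -3991.53, 31373.43]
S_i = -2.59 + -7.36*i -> [-2.59, -9.95, -17.31, -24.67, -32.03]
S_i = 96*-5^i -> [96, -480, 2400, -12000, 60000]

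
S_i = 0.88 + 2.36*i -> [0.88, 3.24, 5.6, 7.96, 10.32]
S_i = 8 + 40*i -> [8, 48, 88, 128, 168]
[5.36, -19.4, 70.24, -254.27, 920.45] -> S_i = 5.36*(-3.62)^i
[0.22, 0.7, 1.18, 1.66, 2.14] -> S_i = 0.22 + 0.48*i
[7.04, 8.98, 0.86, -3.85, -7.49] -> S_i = Random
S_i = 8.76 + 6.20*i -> [8.76, 14.96, 21.16, 27.36, 33.56]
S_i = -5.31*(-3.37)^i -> [-5.31, 17.89, -60.31, 203.23, -684.88]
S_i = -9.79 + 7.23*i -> [-9.79, -2.56, 4.67, 11.9, 19.13]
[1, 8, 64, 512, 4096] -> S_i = 1*8^i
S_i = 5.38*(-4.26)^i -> [5.38, -22.92, 97.63, -415.92, 1771.82]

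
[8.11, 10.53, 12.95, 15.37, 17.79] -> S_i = 8.11 + 2.42*i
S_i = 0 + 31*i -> [0, 31, 62, 93, 124]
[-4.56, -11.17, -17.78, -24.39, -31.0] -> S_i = -4.56 + -6.61*i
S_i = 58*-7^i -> [58, -406, 2842, -19894, 139258]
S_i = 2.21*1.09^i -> [2.21, 2.41, 2.63, 2.86, 3.12]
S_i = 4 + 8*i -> [4, 12, 20, 28, 36]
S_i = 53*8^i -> [53, 424, 3392, 27136, 217088]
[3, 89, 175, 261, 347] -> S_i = 3 + 86*i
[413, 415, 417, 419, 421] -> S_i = 413 + 2*i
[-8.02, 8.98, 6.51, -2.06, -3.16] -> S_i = Random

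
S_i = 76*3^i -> [76, 228, 684, 2052, 6156]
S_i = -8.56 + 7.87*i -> [-8.56, -0.69, 7.18, 15.05, 22.92]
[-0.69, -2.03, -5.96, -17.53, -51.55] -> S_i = -0.69*2.94^i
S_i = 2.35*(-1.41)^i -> [2.35, -3.31, 4.67, -6.59, 9.29]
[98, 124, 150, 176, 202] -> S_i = 98 + 26*i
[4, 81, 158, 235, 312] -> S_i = 4 + 77*i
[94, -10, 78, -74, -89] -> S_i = Random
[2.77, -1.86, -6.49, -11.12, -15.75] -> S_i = 2.77 + -4.63*i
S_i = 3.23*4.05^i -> [3.23, 13.08, 52.98, 214.57, 869.01]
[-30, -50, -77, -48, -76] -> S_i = Random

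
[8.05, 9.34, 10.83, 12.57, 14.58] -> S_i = 8.05*1.16^i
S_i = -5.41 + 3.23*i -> [-5.41, -2.18, 1.05, 4.28, 7.51]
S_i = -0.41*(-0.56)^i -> [-0.41, 0.23, -0.13, 0.07, -0.04]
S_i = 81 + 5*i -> [81, 86, 91, 96, 101]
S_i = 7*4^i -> [7, 28, 112, 448, 1792]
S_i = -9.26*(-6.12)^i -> [-9.26, 56.67, -346.83, 2122.59, -12990.23]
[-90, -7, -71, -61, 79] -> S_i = Random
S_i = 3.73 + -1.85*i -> [3.73, 1.88, 0.03, -1.82, -3.67]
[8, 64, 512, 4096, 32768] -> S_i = 8*8^i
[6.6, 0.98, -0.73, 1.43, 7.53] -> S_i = Random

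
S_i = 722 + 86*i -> [722, 808, 894, 980, 1066]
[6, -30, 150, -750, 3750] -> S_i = 6*-5^i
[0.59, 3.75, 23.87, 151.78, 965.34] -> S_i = 0.59*6.36^i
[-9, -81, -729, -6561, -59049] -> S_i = -9*9^i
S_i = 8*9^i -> [8, 72, 648, 5832, 52488]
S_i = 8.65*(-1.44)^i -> [8.65, -12.46, 17.94, -25.83, 37.19]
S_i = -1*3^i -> [-1, -3, -9, -27, -81]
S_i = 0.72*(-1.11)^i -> [0.72, -0.8, 0.89, -0.98, 1.09]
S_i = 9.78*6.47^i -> [9.78, 63.28, 409.4, 2648.82, 17137.84]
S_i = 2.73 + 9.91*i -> [2.73, 12.64, 22.55, 32.46, 42.37]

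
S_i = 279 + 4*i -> [279, 283, 287, 291, 295]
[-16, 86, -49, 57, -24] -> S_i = Random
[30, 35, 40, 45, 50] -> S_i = 30 + 5*i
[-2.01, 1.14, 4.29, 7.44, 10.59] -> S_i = -2.01 + 3.15*i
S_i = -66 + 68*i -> [-66, 2, 70, 138, 206]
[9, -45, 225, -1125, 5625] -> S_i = 9*-5^i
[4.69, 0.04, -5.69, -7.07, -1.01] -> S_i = Random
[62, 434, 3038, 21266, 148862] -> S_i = 62*7^i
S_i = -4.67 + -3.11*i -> [-4.67, -7.78, -10.89, -14.0, -17.11]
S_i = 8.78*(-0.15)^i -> [8.78, -1.32, 0.2, -0.03, 0.0]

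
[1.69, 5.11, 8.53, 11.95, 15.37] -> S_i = 1.69 + 3.42*i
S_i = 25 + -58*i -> [25, -33, -91, -149, -207]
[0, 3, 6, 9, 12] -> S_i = 0 + 3*i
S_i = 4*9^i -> [4, 36, 324, 2916, 26244]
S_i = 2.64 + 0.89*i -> [2.64, 3.53, 4.42, 5.31, 6.2]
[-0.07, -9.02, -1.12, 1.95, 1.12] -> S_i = Random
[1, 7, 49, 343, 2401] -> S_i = 1*7^i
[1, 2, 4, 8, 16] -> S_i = 1*2^i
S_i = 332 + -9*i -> [332, 323, 314, 305, 296]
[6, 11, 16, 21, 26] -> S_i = 6 + 5*i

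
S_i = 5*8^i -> [5, 40, 320, 2560, 20480]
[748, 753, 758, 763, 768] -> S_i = 748 + 5*i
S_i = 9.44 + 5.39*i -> [9.44, 14.83, 20.22, 25.61, 31.0]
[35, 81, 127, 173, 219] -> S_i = 35 + 46*i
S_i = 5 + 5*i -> [5, 10, 15, 20, 25]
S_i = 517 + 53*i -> [517, 570, 623, 676, 729]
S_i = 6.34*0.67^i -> [6.34, 4.25, 2.85, 1.91, 1.28]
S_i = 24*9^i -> [24, 216, 1944, 17496, 157464]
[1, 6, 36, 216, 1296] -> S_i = 1*6^i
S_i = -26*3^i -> [-26, -78, -234, -702, -2106]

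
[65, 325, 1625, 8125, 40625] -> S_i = 65*5^i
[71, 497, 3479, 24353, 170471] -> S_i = 71*7^i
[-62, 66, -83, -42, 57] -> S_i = Random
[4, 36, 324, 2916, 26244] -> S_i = 4*9^i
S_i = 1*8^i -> [1, 8, 64, 512, 4096]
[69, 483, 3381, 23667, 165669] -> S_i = 69*7^i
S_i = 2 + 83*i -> [2, 85, 168, 251, 334]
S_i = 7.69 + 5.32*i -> [7.69, 13.01, 18.33, 23.65, 28.97]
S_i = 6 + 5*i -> [6, 11, 16, 21, 26]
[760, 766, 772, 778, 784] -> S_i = 760 + 6*i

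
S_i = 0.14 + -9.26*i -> [0.14, -9.12, -18.38, -27.64, -36.9]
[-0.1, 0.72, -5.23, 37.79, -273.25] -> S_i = -0.10*(-7.23)^i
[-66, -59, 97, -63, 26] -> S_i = Random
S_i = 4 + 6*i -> [4, 10, 16, 22, 28]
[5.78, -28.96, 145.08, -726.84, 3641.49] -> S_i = 5.78*(-5.01)^i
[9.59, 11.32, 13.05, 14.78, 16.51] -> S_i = 9.59 + 1.73*i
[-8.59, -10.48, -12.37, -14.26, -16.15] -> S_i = -8.59 + -1.89*i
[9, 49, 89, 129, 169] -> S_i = 9 + 40*i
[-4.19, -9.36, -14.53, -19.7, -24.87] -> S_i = -4.19 + -5.17*i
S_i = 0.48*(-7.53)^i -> [0.48, -3.61, 27.22, -204.94, 1543.2]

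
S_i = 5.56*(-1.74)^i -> [5.56, -9.67, 16.83, -29.29, 50.96]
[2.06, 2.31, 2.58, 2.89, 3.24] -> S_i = 2.06*1.12^i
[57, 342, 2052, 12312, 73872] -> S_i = 57*6^i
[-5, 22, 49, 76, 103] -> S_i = -5 + 27*i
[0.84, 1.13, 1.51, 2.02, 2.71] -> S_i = 0.84*1.34^i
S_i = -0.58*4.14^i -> [-0.58, -2.4, -9.94, -41.16, -170.38]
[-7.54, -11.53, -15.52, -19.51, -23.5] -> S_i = -7.54 + -3.99*i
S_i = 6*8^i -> [6, 48, 384, 3072, 24576]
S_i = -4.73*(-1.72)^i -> [-4.73, 8.14, -13.99, 24.07, -41.4]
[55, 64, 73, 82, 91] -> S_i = 55 + 9*i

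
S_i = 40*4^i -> [40, 160, 640, 2560, 10240]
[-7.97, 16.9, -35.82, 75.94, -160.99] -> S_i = -7.97*(-2.12)^i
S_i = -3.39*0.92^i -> [-3.39, -3.12, -2.87, -2.64, -2.43]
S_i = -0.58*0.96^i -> [-0.58, -0.56, -0.53, -0.51, -0.49]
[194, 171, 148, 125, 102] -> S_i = 194 + -23*i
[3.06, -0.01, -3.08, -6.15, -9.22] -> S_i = 3.06 + -3.07*i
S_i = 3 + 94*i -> [3, 97, 191, 285, 379]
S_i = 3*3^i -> [3, 9, 27, 81, 243]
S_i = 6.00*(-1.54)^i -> [6.0, -9.24, 14.23, -21.91, 33.75]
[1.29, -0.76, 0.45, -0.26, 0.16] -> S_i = 1.29*(-0.59)^i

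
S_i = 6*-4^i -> [6, -24, 96, -384, 1536]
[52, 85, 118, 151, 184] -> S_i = 52 + 33*i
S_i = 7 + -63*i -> [7, -56, -119, -182, -245]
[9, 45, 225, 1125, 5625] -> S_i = 9*5^i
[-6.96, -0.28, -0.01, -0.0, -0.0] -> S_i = -6.96*0.04^i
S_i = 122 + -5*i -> [122, 117, 112, 107, 102]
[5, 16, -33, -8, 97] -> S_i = Random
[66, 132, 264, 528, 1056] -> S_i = 66*2^i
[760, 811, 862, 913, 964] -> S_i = 760 + 51*i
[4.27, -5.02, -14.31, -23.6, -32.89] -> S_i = 4.27 + -9.29*i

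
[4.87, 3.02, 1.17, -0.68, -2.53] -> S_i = 4.87 + -1.85*i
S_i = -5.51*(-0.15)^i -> [-5.51, 0.83, -0.12, 0.02, -0.0]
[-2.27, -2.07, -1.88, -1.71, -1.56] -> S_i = -2.27*0.91^i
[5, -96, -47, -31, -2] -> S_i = Random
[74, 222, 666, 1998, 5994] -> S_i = 74*3^i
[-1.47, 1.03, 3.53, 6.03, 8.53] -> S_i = -1.47 + 2.50*i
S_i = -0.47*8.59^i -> [-0.47, -4.04, -34.68, -297.9, -2559.0]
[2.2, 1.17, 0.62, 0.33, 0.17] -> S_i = 2.20*0.53^i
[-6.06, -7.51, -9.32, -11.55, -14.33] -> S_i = -6.06*1.24^i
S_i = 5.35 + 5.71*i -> [5.35, 11.06, 16.77, 22.48, 28.19]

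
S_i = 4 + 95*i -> [4, 99, 194, 289, 384]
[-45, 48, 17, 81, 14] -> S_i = Random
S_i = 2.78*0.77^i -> [2.78, 2.14, 1.65, 1.27, 0.98]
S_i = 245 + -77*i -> [245, 168, 91, 14, -63]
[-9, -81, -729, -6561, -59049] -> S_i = -9*9^i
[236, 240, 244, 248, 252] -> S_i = 236 + 4*i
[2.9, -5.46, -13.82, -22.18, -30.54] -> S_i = 2.90 + -8.36*i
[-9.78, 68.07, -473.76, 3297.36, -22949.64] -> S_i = -9.78*(-6.96)^i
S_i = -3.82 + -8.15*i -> [-3.82, -11.97, -20.12, -28.27, -36.42]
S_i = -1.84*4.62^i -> [-1.84, -8.5, -39.27, -181.44, -838.27]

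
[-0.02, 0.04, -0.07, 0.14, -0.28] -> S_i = -0.02*(-1.93)^i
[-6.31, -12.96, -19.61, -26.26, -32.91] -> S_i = -6.31 + -6.65*i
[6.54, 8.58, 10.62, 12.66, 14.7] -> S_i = 6.54 + 2.04*i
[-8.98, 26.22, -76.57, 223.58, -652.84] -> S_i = -8.98*(-2.92)^i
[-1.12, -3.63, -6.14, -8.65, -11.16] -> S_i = -1.12 + -2.51*i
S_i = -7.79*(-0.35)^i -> [-7.79, 2.73, -0.95, 0.33, -0.12]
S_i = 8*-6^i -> [8, -48, 288, -1728, 10368]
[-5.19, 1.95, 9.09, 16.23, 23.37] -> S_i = -5.19 + 7.14*i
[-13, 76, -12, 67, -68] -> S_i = Random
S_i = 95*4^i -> [95, 380, 1520, 6080, 24320]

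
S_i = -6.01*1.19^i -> [-6.01, -7.15, -8.51, -10.13, -12.05]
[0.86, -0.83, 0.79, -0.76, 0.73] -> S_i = 0.86*(-0.96)^i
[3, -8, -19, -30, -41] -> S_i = 3 + -11*i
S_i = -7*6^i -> [-7, -42, -252, -1512, -9072]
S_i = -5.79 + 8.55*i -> [-5.79, 2.76, 11.31, 19.86, 28.41]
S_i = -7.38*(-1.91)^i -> [-7.38, 14.1, -26.92, 51.42, -98.22]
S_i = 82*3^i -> [82, 246, 738, 2214, 6642]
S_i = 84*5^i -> [84, 420, 2100, 10500, 52500]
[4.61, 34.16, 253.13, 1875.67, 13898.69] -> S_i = 4.61*7.41^i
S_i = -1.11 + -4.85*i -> [-1.11, -5.96, -10.81, -15.66, -20.51]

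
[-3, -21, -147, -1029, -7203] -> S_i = -3*7^i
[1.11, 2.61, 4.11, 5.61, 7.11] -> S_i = 1.11 + 1.50*i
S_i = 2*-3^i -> [2, -6, 18, -54, 162]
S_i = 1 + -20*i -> [1, -19, -39, -59, -79]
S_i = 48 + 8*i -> [48, 56, 64, 72, 80]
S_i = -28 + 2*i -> [-28, -26, -24, -22, -20]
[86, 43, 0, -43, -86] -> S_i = 86 + -43*i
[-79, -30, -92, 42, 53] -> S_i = Random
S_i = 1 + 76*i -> [1, 77, 153, 229, 305]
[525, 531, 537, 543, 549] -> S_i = 525 + 6*i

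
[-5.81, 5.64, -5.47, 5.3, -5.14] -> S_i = -5.81*(-0.97)^i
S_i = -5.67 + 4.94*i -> [-5.67, -0.73, 4.21, 9.15, 14.09]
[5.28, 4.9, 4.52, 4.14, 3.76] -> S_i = 5.28 + -0.38*i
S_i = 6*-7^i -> [6, -42, 294, -2058, 14406]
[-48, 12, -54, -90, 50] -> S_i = Random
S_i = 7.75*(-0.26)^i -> [7.75, -2.02, 0.52, -0.14, 0.04]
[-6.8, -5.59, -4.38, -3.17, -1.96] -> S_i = -6.80 + 1.21*i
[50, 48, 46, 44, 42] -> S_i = 50 + -2*i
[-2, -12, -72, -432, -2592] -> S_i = -2*6^i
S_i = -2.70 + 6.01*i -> [-2.7, 3.31, 9.32, 15.33, 21.34]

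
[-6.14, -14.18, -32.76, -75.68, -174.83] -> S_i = -6.14*2.31^i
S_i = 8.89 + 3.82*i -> [8.89, 12.71, 16.53, 20.35, 24.17]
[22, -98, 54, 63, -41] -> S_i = Random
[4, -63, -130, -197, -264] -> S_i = 4 + -67*i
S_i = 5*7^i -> [5, 35, 245, 1715, 12005]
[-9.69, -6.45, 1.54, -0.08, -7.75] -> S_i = Random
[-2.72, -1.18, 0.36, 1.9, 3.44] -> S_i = -2.72 + 1.54*i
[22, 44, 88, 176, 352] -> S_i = 22*2^i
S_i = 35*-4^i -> [35, -140, 560, -2240, 8960]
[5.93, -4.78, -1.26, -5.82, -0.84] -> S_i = Random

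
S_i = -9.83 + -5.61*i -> [-9.83, -15.44, -21.05, -26.66, -32.27]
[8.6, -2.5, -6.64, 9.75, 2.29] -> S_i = Random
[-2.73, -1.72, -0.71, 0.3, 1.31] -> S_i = -2.73 + 1.01*i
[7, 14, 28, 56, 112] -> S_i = 7*2^i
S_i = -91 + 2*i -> [-91, -89, -87, -85, -83]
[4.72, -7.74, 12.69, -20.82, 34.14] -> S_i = 4.72*(-1.64)^i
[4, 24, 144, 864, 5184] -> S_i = 4*6^i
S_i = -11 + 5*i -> [-11, -6, -1, 4, 9]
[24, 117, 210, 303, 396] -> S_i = 24 + 93*i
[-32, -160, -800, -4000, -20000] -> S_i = -32*5^i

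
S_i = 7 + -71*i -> [7, -64, -135, -206, -277]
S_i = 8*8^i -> [8, 64, 512, 4096, 32768]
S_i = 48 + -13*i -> [48, 35, 22, 9, -4]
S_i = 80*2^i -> [80, 160, 320, 640, 1280]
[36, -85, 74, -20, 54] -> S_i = Random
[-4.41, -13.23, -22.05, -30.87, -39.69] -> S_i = -4.41 + -8.82*i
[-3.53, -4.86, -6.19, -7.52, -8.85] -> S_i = -3.53 + -1.33*i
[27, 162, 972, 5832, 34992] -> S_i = 27*6^i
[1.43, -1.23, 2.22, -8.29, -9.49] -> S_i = Random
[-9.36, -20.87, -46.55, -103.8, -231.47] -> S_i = -9.36*2.23^i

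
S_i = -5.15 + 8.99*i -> [-5.15, 3.84, 12.83, 21.82, 30.81]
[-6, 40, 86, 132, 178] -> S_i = -6 + 46*i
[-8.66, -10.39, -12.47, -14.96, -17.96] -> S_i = -8.66*1.20^i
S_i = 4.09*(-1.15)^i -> [4.09, -4.7, 5.41, -6.22, 7.15]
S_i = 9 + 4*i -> [9, 13, 17, 21, 25]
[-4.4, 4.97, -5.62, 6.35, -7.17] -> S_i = -4.40*(-1.13)^i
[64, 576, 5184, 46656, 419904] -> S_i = 64*9^i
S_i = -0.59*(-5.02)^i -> [-0.59, 2.96, -14.87, 74.64, -374.69]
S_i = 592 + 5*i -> [592, 597, 602, 607, 612]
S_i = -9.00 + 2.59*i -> [-9.0, -6.41, -3.82, -1.23, 1.36]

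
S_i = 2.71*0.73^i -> [2.71, 1.98, 1.44, 1.05, 0.77]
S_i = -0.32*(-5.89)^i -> [-0.32, 1.88, -11.1, 65.39, -385.13]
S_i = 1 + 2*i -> [1, 3, 5, 7, 9]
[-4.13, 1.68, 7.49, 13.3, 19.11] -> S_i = -4.13 + 5.81*i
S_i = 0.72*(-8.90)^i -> [0.72, -6.41, 57.03, -507.58, 4517.44]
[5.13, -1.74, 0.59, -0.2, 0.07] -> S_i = 5.13*(-0.34)^i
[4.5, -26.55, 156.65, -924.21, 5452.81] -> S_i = 4.50*(-5.90)^i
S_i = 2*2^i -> [2, 4, 8, 16, 32]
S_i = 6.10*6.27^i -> [6.1, 38.25, 239.81, 1503.6, 9427.58]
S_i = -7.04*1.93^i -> [-7.04, -13.59, -26.22, -50.61, -97.68]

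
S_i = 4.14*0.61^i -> [4.14, 2.53, 1.54, 0.94, 0.57]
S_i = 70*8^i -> [70, 560, 4480, 35840, 286720]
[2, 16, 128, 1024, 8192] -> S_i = 2*8^i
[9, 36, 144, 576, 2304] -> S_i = 9*4^i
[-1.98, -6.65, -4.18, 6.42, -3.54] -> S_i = Random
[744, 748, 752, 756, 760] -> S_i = 744 + 4*i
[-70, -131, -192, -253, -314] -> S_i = -70 + -61*i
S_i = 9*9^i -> [9, 81, 729, 6561, 59049]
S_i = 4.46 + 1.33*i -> [4.46, 5.79, 7.12, 8.45, 9.78]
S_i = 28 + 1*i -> [28, 29, 30, 31, 32]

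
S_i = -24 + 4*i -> [-24, -20, -16, -12, -8]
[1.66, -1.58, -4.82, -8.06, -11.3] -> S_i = 1.66 + -3.24*i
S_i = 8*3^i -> [8, 24, 72, 216, 648]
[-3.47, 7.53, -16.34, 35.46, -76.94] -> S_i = -3.47*(-2.17)^i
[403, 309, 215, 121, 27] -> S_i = 403 + -94*i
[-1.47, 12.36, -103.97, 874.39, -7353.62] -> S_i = -1.47*(-8.41)^i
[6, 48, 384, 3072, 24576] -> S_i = 6*8^i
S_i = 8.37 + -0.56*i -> [8.37, 7.81, 7.25, 6.69, 6.13]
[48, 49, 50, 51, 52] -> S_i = 48 + 1*i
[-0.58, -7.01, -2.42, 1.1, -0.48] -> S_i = Random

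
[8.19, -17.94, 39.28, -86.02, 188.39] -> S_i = 8.19*(-2.19)^i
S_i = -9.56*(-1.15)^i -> [-9.56, 10.99, -12.64, 14.54, -16.72]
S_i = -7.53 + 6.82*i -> [-7.53, -0.71, 6.11, 12.93, 19.75]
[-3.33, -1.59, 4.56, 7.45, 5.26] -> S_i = Random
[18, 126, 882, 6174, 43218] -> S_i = 18*7^i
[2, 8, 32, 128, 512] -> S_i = 2*4^i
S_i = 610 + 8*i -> [610, 618, 626, 634, 642]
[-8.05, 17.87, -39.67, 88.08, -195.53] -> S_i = -8.05*(-2.22)^i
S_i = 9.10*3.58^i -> [9.1, 32.58, 116.63, 417.53, 1494.77]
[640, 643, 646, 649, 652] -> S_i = 640 + 3*i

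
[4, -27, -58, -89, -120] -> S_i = 4 + -31*i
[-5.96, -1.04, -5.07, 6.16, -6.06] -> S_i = Random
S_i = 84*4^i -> [84, 336, 1344, 5376, 21504]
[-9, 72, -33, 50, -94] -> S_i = Random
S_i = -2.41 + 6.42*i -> [-2.41, 4.01, 10.43, 16.85, 23.27]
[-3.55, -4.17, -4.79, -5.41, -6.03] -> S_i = -3.55 + -0.62*i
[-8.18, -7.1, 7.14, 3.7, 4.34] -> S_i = Random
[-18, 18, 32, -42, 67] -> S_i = Random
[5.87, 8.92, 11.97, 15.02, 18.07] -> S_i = 5.87 + 3.05*i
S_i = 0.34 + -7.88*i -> [0.34, -7.54, -15.42, -23.3, -31.18]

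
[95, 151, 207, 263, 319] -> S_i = 95 + 56*i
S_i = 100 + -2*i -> [100, 98, 96, 94, 92]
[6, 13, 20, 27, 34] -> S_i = 6 + 7*i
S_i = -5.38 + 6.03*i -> [-5.38, 0.65, 6.68, 12.71, 18.74]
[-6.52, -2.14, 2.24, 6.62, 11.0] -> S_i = -6.52 + 4.38*i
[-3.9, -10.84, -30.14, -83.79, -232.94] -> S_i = -3.90*2.78^i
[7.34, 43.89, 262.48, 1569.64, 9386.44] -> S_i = 7.34*5.98^i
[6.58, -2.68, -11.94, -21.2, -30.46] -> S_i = 6.58 + -9.26*i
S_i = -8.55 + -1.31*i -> [-8.55, -9.86, -11.17, -12.48, -13.79]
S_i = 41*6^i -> [41, 246, 1476, 8856, 53136]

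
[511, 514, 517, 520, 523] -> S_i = 511 + 3*i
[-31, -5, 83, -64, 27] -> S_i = Random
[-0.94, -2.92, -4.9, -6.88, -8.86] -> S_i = -0.94 + -1.98*i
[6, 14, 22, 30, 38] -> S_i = 6 + 8*i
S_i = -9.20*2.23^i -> [-9.2, -20.52, -45.75, -102.02, -227.51]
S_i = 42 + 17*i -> [42, 59, 76, 93, 110]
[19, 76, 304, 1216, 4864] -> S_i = 19*4^i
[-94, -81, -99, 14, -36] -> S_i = Random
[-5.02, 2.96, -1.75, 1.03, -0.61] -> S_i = -5.02*(-0.59)^i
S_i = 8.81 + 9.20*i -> [8.81, 18.01, 27.21, 36.41, 45.61]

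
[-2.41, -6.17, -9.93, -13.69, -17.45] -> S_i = -2.41 + -3.76*i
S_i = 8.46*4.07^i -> [8.46, 34.43, 140.14, 570.37, 2321.39]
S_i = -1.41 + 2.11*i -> [-1.41, 0.7, 2.81, 4.92, 7.03]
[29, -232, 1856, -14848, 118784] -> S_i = 29*-8^i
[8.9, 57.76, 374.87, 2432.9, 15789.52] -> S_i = 8.90*6.49^i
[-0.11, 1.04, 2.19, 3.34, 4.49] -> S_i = -0.11 + 1.15*i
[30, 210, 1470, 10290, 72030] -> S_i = 30*7^i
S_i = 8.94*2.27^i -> [8.94, 20.29, 46.07, 104.57, 237.38]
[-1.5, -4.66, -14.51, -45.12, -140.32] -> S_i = -1.50*3.11^i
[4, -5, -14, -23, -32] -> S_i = 4 + -9*i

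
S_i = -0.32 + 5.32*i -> [-0.32, 5.0, 10.32, 15.64, 20.96]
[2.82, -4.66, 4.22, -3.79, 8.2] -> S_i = Random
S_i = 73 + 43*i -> [73, 116, 159, 202, 245]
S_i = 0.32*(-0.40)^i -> [0.32, -0.13, 0.05, -0.02, 0.01]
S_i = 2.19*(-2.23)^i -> [2.19, -4.88, 10.89, -24.29, 54.16]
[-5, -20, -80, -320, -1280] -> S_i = -5*4^i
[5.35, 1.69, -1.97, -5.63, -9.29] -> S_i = 5.35 + -3.66*i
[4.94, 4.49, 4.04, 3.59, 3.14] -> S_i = 4.94 + -0.45*i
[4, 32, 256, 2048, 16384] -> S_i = 4*8^i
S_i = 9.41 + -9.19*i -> [9.41, 0.22, -8.97, -18.16, -27.35]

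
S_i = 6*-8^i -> [6, -48, 384, -3072, 24576]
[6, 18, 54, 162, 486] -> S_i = 6*3^i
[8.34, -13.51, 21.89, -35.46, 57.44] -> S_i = 8.34*(-1.62)^i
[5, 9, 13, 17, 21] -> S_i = 5 + 4*i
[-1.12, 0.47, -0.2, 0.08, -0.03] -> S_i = -1.12*(-0.42)^i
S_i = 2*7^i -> [2, 14, 98, 686, 4802]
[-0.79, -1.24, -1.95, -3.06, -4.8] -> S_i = -0.79*1.57^i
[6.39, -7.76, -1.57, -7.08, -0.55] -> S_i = Random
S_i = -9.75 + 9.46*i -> [-9.75, -0.29, 9.17, 18.63, 28.09]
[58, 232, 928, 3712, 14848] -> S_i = 58*4^i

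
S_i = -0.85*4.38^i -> [-0.85, -3.72, -16.31, -71.42, -312.84]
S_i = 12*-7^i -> [12, -84, 588, -4116, 28812]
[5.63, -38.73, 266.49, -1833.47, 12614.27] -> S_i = 5.63*(-6.88)^i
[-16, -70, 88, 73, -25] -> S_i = Random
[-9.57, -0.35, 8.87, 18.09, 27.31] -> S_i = -9.57 + 9.22*i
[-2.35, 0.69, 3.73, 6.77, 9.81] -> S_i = -2.35 + 3.04*i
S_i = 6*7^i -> [6, 42, 294, 2058, 14406]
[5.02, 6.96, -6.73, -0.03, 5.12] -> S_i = Random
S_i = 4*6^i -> [4, 24, 144, 864, 5184]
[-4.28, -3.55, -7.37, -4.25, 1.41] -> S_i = Random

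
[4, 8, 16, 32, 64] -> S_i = 4*2^i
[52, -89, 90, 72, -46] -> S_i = Random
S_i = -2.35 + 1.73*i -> [-2.35, -0.62, 1.11, 2.84, 4.57]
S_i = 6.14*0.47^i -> [6.14, 2.89, 1.36, 0.64, 0.3]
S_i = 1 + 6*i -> [1, 7, 13, 19, 25]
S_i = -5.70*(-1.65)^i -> [-5.7, 9.4, -15.52, 25.61, -42.25]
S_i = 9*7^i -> [9, 63, 441, 3087, 21609]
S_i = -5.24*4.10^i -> [-5.24, -21.48, -88.08, -361.15, -1480.7]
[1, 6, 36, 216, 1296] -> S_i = 1*6^i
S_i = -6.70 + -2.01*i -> [-6.7, -8.71, -10.72, -12.73, -14.74]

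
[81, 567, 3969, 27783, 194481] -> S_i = 81*7^i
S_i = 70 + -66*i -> [70, 4, -62, -128, -194]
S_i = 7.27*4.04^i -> [7.27, 29.37, 118.66, 479.38, 1936.69]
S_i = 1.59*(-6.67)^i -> [1.59, -10.61, 70.74, -471.82, 3147.03]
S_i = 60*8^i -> [60, 480, 3840, 30720, 245760]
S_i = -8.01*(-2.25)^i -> [-8.01, 18.02, -40.55, 91.24, -205.29]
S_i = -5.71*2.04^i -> [-5.71, -11.65, -23.76, -48.48, -98.89]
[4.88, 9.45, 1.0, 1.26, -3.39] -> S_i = Random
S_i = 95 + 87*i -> [95, 182, 269, 356, 443]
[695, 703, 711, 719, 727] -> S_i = 695 + 8*i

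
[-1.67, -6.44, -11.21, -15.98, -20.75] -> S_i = -1.67 + -4.77*i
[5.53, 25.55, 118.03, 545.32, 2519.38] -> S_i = 5.53*4.62^i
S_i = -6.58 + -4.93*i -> [-6.58, -11.51, -16.44, -21.37, -26.3]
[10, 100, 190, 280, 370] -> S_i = 10 + 90*i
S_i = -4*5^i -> [-4, -20, -100, -500, -2500]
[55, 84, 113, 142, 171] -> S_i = 55 + 29*i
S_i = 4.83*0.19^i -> [4.83, 0.92, 0.17, 0.03, 0.01]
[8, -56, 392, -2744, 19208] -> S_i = 8*-7^i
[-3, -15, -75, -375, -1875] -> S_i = -3*5^i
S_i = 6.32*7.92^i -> [6.32, 50.05, 396.43, 3139.73, 24866.68]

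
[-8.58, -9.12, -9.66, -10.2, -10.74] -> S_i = -8.58 + -0.54*i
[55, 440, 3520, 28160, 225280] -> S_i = 55*8^i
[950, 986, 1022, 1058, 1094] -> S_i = 950 + 36*i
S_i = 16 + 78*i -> [16, 94, 172, 250, 328]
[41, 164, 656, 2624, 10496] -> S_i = 41*4^i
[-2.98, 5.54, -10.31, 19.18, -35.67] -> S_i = -2.98*(-1.86)^i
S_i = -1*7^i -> [-1, -7, -49, -343, -2401]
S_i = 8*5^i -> [8, 40, 200, 1000, 5000]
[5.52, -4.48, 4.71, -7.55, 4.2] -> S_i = Random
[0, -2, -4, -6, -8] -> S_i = 0 + -2*i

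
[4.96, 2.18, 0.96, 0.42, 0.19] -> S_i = 4.96*0.44^i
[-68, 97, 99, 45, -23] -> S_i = Random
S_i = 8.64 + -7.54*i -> [8.64, 1.1, -6.44, -13.98, -21.52]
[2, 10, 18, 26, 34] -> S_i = 2 + 8*i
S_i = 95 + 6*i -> [95, 101, 107, 113, 119]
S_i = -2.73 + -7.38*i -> [-2.73, -10.11, -17.49, -24.87, -32.25]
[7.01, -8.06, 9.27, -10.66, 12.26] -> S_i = 7.01*(-1.15)^i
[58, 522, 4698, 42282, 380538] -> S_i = 58*9^i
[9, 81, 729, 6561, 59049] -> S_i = 9*9^i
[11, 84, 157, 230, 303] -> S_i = 11 + 73*i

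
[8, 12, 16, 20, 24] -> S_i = 8 + 4*i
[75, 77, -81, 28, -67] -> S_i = Random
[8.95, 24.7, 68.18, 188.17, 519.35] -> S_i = 8.95*2.76^i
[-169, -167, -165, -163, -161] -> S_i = -169 + 2*i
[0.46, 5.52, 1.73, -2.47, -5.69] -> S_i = Random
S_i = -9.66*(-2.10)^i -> [-9.66, 20.29, -42.6, 89.46, -187.87]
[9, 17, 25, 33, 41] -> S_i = 9 + 8*i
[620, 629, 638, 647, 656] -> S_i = 620 + 9*i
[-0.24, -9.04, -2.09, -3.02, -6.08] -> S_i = Random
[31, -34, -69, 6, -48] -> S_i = Random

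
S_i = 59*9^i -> [59, 531, 4779, 43011, 387099]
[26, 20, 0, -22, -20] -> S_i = Random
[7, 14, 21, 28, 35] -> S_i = 7 + 7*i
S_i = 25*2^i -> [25, 50, 100, 200, 400]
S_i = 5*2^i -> [5, 10, 20, 40, 80]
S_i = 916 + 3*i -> [916, 919, 922, 925, 928]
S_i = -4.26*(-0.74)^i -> [-4.26, 3.15, -2.33, 1.73, -1.28]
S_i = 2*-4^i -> [2, -8, 32, -128, 512]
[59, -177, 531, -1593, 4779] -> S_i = 59*-3^i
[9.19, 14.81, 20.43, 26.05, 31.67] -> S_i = 9.19 + 5.62*i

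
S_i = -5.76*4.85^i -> [-5.76, -27.94, -135.49, -657.12, -3187.05]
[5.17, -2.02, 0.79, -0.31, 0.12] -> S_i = 5.17*(-0.39)^i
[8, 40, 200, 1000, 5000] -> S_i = 8*5^i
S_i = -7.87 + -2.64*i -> [-7.87, -10.51, -13.15, -15.79, -18.43]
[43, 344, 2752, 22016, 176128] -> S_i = 43*8^i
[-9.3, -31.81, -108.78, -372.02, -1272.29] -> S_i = -9.30*3.42^i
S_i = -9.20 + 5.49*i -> [-9.2, -3.71, 1.78, 7.27, 12.76]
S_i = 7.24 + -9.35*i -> [7.24, -2.11, -11.46, -20.81, -30.16]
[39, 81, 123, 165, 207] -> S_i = 39 + 42*i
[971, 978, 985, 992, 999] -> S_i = 971 + 7*i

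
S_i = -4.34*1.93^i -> [-4.34, -8.38, -16.17, -31.2, -60.22]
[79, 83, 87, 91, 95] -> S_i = 79 + 4*i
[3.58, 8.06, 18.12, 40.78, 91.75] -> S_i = 3.58*2.25^i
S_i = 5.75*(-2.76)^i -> [5.75, -15.87, 43.8, -120.89, 333.66]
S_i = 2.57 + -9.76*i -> [2.57, -7.19, -16.95, -26.71, -36.47]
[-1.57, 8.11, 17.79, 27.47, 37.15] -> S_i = -1.57 + 9.68*i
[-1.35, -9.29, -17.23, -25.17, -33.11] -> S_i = -1.35 + -7.94*i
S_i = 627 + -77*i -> [627, 550, 473, 396, 319]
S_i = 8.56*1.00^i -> [8.56, 8.56, 8.56, 8.56, 8.56]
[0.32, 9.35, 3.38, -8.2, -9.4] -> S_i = Random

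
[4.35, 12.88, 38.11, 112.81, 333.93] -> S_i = 4.35*2.96^i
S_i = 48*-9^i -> [48, -432, 3888, -34992, 314928]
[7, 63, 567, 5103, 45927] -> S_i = 7*9^i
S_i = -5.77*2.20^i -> [-5.77, -12.69, -27.93, -61.44, -135.17]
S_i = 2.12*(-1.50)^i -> [2.12, -3.18, 4.77, -7.16, 10.73]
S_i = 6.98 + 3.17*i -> [6.98, 10.15, 13.32, 16.49, 19.66]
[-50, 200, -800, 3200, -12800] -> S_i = -50*-4^i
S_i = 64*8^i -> [64, 512, 4096, 32768, 262144]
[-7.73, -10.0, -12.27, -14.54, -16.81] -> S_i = -7.73 + -2.27*i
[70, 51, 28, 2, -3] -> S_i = Random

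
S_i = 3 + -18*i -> [3, -15, -33, -51, -69]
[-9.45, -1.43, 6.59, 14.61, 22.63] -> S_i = -9.45 + 8.02*i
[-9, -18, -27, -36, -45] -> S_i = -9 + -9*i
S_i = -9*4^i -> [-9, -36, -144, -576, -2304]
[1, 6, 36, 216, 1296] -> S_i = 1*6^i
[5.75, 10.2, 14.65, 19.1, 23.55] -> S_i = 5.75 + 4.45*i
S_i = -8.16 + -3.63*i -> [-8.16, -11.79, -15.42, -19.05, -22.68]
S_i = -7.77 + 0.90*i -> [-7.77, -6.87, -5.97, -5.07, -4.17]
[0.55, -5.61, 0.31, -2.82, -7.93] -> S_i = Random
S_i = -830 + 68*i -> [-830, -762, -694, -626, -558]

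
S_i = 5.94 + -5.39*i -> [5.94, 0.55, -4.84, -10.23, -15.62]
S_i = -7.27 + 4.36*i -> [-7.27, -2.91, 1.45, 5.81, 10.17]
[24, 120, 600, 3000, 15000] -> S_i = 24*5^i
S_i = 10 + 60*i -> [10, 70, 130, 190, 250]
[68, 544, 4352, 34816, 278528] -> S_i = 68*8^i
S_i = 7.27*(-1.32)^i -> [7.27, -9.6, 12.67, -16.72, 22.07]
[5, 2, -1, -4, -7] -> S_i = 5 + -3*i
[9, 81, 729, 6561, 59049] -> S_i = 9*9^i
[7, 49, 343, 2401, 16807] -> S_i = 7*7^i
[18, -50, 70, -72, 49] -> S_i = Random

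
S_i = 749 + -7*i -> [749, 742, 735, 728, 721]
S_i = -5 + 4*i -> [-5, -1, 3, 7, 11]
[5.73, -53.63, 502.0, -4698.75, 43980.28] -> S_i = 5.73*(-9.36)^i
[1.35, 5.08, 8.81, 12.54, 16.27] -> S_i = 1.35 + 3.73*i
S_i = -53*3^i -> [-53, -159, -477, -1431, -4293]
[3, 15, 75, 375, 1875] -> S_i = 3*5^i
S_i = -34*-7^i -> [-34, 238, -1666, 11662, -81634]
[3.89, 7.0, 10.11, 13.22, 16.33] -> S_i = 3.89 + 3.11*i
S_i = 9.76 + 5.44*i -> [9.76, 15.2, 20.64, 26.08, 31.52]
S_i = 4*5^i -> [4, 20, 100, 500, 2500]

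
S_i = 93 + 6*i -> [93, 99, 105, 111, 117]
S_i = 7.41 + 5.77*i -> [7.41, 13.18, 18.95, 24.72, 30.49]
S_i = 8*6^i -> [8, 48, 288, 1728, 10368]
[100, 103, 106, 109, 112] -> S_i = 100 + 3*i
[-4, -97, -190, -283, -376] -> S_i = -4 + -93*i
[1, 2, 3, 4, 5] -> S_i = 1 + 1*i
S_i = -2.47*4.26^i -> [-2.47, -10.52, -44.82, -190.95, -813.46]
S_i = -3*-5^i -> [-3, 15, -75, 375, -1875]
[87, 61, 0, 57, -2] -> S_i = Random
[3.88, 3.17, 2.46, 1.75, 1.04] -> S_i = 3.88 + -0.71*i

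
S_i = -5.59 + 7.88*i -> [-5.59, 2.29, 10.17, 18.05, 25.93]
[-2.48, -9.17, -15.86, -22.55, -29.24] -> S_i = -2.48 + -6.69*i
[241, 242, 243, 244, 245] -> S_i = 241 + 1*i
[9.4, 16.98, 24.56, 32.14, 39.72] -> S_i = 9.40 + 7.58*i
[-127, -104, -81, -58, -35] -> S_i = -127 + 23*i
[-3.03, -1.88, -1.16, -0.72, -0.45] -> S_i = -3.03*0.62^i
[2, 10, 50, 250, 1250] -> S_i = 2*5^i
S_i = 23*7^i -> [23, 161, 1127, 7889, 55223]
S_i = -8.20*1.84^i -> [-8.2, -15.09, -27.76, -51.08, -93.99]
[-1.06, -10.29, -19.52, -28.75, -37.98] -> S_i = -1.06 + -9.23*i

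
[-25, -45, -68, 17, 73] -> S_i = Random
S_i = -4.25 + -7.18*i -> [-4.25, -11.43, -18.61, -25.79, -32.97]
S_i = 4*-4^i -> [4, -16, 64, -256, 1024]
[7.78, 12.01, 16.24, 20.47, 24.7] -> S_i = 7.78 + 4.23*i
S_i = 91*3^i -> [91, 273, 819, 2457, 7371]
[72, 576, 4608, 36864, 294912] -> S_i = 72*8^i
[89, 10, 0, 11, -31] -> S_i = Random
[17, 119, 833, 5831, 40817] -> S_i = 17*7^i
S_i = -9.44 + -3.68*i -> [-9.44, -13.12, -16.8, -20.48, -24.16]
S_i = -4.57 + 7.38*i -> [-4.57, 2.81, 10.19, 17.57, 24.95]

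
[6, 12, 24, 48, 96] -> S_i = 6*2^i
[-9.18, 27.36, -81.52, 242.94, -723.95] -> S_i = -9.18*(-2.98)^i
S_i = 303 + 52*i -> [303, 355, 407, 459, 511]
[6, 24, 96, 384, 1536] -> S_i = 6*4^i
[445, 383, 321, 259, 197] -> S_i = 445 + -62*i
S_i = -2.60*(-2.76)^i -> [-2.6, 7.18, -19.81, 54.66, -150.87]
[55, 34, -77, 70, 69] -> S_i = Random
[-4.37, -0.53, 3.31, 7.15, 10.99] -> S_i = -4.37 + 3.84*i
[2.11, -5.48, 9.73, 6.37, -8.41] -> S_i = Random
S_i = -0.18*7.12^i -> [-0.18, -1.28, -9.12, -64.97, -462.59]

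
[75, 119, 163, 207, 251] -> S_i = 75 + 44*i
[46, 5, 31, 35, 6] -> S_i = Random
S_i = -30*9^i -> [-30, -270, -2430, -21870, -196830]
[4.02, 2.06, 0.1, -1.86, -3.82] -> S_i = 4.02 + -1.96*i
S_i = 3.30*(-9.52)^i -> [3.3, -31.42, 299.08, -2847.24, 27105.77]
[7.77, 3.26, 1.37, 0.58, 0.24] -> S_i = 7.77*0.42^i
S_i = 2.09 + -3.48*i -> [2.09, -1.39, -4.87, -8.35, -11.83]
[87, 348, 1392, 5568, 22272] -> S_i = 87*4^i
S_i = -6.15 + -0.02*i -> [-6.15, -6.17, -6.19, -6.21, -6.23]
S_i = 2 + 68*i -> [2, 70, 138, 206, 274]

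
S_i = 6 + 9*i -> [6, 15, 24, 33, 42]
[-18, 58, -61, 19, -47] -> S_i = Random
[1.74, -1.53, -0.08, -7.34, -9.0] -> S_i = Random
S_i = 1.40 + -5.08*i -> [1.4, -3.68, -8.76, -13.84, -18.92]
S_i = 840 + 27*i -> [840, 867, 894, 921, 948]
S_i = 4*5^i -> [4, 20, 100, 500, 2500]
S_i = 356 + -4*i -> [356, 352, 348, 344, 340]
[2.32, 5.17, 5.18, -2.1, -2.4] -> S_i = Random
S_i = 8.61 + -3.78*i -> [8.61, 4.83, 1.05, -2.73, -6.51]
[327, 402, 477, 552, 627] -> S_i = 327 + 75*i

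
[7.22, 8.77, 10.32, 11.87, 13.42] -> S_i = 7.22 + 1.55*i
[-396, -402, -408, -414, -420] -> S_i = -396 + -6*i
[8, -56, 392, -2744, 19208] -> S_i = 8*-7^i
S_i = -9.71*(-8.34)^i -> [-9.71, 80.98, -675.38, 5632.71, -46976.8]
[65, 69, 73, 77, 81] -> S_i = 65 + 4*i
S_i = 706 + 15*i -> [706, 721, 736, 751, 766]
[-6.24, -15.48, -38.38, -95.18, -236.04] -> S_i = -6.24*2.48^i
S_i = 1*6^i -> [1, 6, 36, 216, 1296]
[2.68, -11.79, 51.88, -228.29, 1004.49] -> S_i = 2.68*(-4.40)^i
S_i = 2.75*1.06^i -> [2.75, 2.92, 3.09, 3.28, 3.47]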